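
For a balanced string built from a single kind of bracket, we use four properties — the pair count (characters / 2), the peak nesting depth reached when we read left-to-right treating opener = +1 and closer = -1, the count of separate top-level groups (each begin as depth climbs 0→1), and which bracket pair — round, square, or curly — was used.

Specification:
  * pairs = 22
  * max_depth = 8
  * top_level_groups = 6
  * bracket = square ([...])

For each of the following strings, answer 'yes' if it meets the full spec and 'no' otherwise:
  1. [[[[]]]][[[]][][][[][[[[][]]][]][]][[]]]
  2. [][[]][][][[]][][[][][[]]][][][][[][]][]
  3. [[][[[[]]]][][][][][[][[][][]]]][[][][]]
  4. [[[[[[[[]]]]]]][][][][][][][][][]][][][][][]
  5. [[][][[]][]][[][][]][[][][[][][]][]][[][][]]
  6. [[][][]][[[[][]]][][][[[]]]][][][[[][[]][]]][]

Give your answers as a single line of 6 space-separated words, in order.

Answer: no no no yes no no

Derivation:
String 1 '[[[[]]]][[[]][][][[][[[[][]]][]][]][[]]]': depth seq [1 2 3 4 3 2 1 0 1 2 3 2 1 2 1 2 1 2 3 2 3 4 5 6 5 6 5 4 3 4 3 2 3 2 1 2 3 2 1 0]
  -> pairs=20 depth=6 groups=2 -> no
String 2 '[][[]][][][[]][][[][][[]]][][][][[][]][]': depth seq [1 0 1 2 1 0 1 0 1 0 1 2 1 0 1 0 1 2 1 2 1 2 3 2 1 0 1 0 1 0 1 0 1 2 1 2 1 0 1 0]
  -> pairs=20 depth=3 groups=12 -> no
String 3 '[[][[[[]]]][][][][][[][[][][]]]][[][][]]': depth seq [1 2 1 2 3 4 5 4 3 2 1 2 1 2 1 2 1 2 1 2 3 2 3 4 3 4 3 4 3 2 1 0 1 2 1 2 1 2 1 0]
  -> pairs=20 depth=5 groups=2 -> no
String 4 '[[[[[[[[]]]]]]][][][][][][][][][]][][][][][]': depth seq [1 2 3 4 5 6 7 8 7 6 5 4 3 2 1 2 1 2 1 2 1 2 1 2 1 2 1 2 1 2 1 2 1 0 1 0 1 0 1 0 1 0 1 0]
  -> pairs=22 depth=8 groups=6 -> yes
String 5 '[[][][[]][]][[][][]][[][][[][][]][]][[][][]]': depth seq [1 2 1 2 1 2 3 2 1 2 1 0 1 2 1 2 1 2 1 0 1 2 1 2 1 2 3 2 3 2 3 2 1 2 1 0 1 2 1 2 1 2 1 0]
  -> pairs=22 depth=3 groups=4 -> no
String 6 '[[][][]][[[[][]]][][][[[]]]][][][[[][[]][]]][]': depth seq [1 2 1 2 1 2 1 0 1 2 3 4 3 4 3 2 1 2 1 2 1 2 3 4 3 2 1 0 1 0 1 0 1 2 3 2 3 4 3 2 3 2 1 0 1 0]
  -> pairs=23 depth=4 groups=6 -> no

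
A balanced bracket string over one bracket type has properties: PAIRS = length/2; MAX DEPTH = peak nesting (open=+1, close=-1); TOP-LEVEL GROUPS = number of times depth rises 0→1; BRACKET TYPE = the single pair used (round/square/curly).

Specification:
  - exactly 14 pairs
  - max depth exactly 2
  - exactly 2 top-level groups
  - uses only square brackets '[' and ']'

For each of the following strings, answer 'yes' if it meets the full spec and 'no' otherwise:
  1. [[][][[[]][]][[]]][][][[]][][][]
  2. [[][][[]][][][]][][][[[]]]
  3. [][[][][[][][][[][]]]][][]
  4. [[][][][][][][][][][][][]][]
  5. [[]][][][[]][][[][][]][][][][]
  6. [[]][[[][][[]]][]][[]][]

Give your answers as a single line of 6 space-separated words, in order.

Answer: no no no yes no no

Derivation:
String 1 '[[][][[[]][]][[]]][][][[]][][][]': depth seq [1 2 1 2 1 2 3 4 3 2 3 2 1 2 3 2 1 0 1 0 1 0 1 2 1 0 1 0 1 0 1 0]
  -> pairs=16 depth=4 groups=7 -> no
String 2 '[[][][[]][][][]][][][[[]]]': depth seq [1 2 1 2 1 2 3 2 1 2 1 2 1 2 1 0 1 0 1 0 1 2 3 2 1 0]
  -> pairs=13 depth=3 groups=4 -> no
String 3 '[][[][][[][][][[][]]]][][]': depth seq [1 0 1 2 1 2 1 2 3 2 3 2 3 2 3 4 3 4 3 2 1 0 1 0 1 0]
  -> pairs=13 depth=4 groups=4 -> no
String 4 '[[][][][][][][][][][][][]][]': depth seq [1 2 1 2 1 2 1 2 1 2 1 2 1 2 1 2 1 2 1 2 1 2 1 2 1 0 1 0]
  -> pairs=14 depth=2 groups=2 -> yes
String 5 '[[]][][][[]][][[][][]][][][][]': depth seq [1 2 1 0 1 0 1 0 1 2 1 0 1 0 1 2 1 2 1 2 1 0 1 0 1 0 1 0 1 0]
  -> pairs=15 depth=2 groups=10 -> no
String 6 '[[]][[[][][[]]][]][[]][]': depth seq [1 2 1 0 1 2 3 2 3 2 3 4 3 2 1 2 1 0 1 2 1 0 1 0]
  -> pairs=12 depth=4 groups=4 -> no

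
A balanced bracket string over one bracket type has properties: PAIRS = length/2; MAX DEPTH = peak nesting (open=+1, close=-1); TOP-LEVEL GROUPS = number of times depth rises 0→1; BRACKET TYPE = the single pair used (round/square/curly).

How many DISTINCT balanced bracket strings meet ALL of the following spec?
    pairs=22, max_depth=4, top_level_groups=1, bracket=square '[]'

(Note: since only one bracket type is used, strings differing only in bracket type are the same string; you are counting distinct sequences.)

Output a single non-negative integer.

Spec: pairs=22 depth=4 groups=1
Count(depth <= 4) = 165580141
Count(depth <= 3) = 1048576
Count(depth == 4) = 165580141 - 1048576 = 164531565

Answer: 164531565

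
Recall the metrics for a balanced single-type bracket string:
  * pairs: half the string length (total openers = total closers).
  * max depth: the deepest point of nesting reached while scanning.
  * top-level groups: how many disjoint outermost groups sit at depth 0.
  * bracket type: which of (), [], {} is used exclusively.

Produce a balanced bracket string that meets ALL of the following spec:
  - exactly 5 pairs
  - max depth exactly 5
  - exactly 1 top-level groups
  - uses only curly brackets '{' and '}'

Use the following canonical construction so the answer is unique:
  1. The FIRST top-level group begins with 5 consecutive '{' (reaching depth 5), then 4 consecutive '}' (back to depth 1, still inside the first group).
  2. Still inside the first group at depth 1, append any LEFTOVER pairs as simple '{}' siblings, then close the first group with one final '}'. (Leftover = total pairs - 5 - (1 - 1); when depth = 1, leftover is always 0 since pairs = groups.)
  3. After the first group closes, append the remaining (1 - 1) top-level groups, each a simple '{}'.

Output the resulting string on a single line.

Spec: pairs=5 depth=5 groups=1
Leftover pairs = 5 - 5 - (1-1) = 0
First group: deep chain of depth 5 + 0 sibling pairs
Remaining 0 groups: simple '{}' each

Answer: {{{{{}}}}}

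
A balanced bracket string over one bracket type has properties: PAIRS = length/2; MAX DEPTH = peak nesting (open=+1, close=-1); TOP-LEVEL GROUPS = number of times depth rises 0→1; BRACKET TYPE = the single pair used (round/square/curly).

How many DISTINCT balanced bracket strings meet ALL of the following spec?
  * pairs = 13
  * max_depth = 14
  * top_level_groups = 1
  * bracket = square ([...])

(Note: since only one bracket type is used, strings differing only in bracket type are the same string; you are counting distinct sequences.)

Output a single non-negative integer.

Spec: pairs=13 depth=14 groups=1
Count(depth <= 14) = 208012
Count(depth <= 13) = 208012
Count(depth == 14) = 208012 - 208012 = 0

Answer: 0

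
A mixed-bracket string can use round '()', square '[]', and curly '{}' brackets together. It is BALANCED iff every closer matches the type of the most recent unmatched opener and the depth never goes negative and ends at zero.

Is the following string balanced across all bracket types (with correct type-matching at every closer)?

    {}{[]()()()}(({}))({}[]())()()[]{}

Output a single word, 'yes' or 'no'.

Answer: yes

Derivation:
pos 0: push '{'; stack = {
pos 1: '}' matches '{'; pop; stack = (empty)
pos 2: push '{'; stack = {
pos 3: push '['; stack = {[
pos 4: ']' matches '['; pop; stack = {
pos 5: push '('; stack = {(
pos 6: ')' matches '('; pop; stack = {
pos 7: push '('; stack = {(
pos 8: ')' matches '('; pop; stack = {
pos 9: push '('; stack = {(
pos 10: ')' matches '('; pop; stack = {
pos 11: '}' matches '{'; pop; stack = (empty)
pos 12: push '('; stack = (
pos 13: push '('; stack = ((
pos 14: push '{'; stack = (({
pos 15: '}' matches '{'; pop; stack = ((
pos 16: ')' matches '('; pop; stack = (
pos 17: ')' matches '('; pop; stack = (empty)
pos 18: push '('; stack = (
pos 19: push '{'; stack = ({
pos 20: '}' matches '{'; pop; stack = (
pos 21: push '['; stack = ([
pos 22: ']' matches '['; pop; stack = (
pos 23: push '('; stack = ((
pos 24: ')' matches '('; pop; stack = (
pos 25: ')' matches '('; pop; stack = (empty)
pos 26: push '('; stack = (
pos 27: ')' matches '('; pop; stack = (empty)
pos 28: push '('; stack = (
pos 29: ')' matches '('; pop; stack = (empty)
pos 30: push '['; stack = [
pos 31: ']' matches '['; pop; stack = (empty)
pos 32: push '{'; stack = {
pos 33: '}' matches '{'; pop; stack = (empty)
end: stack empty → VALID
Verdict: properly nested → yes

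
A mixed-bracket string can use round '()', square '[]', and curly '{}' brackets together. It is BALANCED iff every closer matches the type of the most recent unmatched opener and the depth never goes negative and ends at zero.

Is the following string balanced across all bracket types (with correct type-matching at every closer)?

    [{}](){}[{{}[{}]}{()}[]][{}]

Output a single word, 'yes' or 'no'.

Answer: yes

Derivation:
pos 0: push '['; stack = [
pos 1: push '{'; stack = [{
pos 2: '}' matches '{'; pop; stack = [
pos 3: ']' matches '['; pop; stack = (empty)
pos 4: push '('; stack = (
pos 5: ')' matches '('; pop; stack = (empty)
pos 6: push '{'; stack = {
pos 7: '}' matches '{'; pop; stack = (empty)
pos 8: push '['; stack = [
pos 9: push '{'; stack = [{
pos 10: push '{'; stack = [{{
pos 11: '}' matches '{'; pop; stack = [{
pos 12: push '['; stack = [{[
pos 13: push '{'; stack = [{[{
pos 14: '}' matches '{'; pop; stack = [{[
pos 15: ']' matches '['; pop; stack = [{
pos 16: '}' matches '{'; pop; stack = [
pos 17: push '{'; stack = [{
pos 18: push '('; stack = [{(
pos 19: ')' matches '('; pop; stack = [{
pos 20: '}' matches '{'; pop; stack = [
pos 21: push '['; stack = [[
pos 22: ']' matches '['; pop; stack = [
pos 23: ']' matches '['; pop; stack = (empty)
pos 24: push '['; stack = [
pos 25: push '{'; stack = [{
pos 26: '}' matches '{'; pop; stack = [
pos 27: ']' matches '['; pop; stack = (empty)
end: stack empty → VALID
Verdict: properly nested → yes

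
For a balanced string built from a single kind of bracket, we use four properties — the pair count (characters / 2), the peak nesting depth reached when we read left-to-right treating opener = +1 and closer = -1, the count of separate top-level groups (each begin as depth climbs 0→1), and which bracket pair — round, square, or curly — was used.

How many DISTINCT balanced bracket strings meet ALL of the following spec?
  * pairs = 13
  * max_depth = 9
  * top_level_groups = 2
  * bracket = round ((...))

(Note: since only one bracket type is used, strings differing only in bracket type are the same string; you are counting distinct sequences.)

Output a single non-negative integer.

Spec: pairs=13 depth=9 groups=2
Count(depth <= 9) = 207596
Count(depth <= 8) = 205436
Count(depth == 9) = 207596 - 205436 = 2160

Answer: 2160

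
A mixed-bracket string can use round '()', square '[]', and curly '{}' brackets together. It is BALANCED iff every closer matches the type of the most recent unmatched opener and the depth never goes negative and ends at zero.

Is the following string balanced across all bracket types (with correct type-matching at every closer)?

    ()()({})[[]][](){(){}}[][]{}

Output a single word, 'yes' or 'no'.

Answer: yes

Derivation:
pos 0: push '('; stack = (
pos 1: ')' matches '('; pop; stack = (empty)
pos 2: push '('; stack = (
pos 3: ')' matches '('; pop; stack = (empty)
pos 4: push '('; stack = (
pos 5: push '{'; stack = ({
pos 6: '}' matches '{'; pop; stack = (
pos 7: ')' matches '('; pop; stack = (empty)
pos 8: push '['; stack = [
pos 9: push '['; stack = [[
pos 10: ']' matches '['; pop; stack = [
pos 11: ']' matches '['; pop; stack = (empty)
pos 12: push '['; stack = [
pos 13: ']' matches '['; pop; stack = (empty)
pos 14: push '('; stack = (
pos 15: ')' matches '('; pop; stack = (empty)
pos 16: push '{'; stack = {
pos 17: push '('; stack = {(
pos 18: ')' matches '('; pop; stack = {
pos 19: push '{'; stack = {{
pos 20: '}' matches '{'; pop; stack = {
pos 21: '}' matches '{'; pop; stack = (empty)
pos 22: push '['; stack = [
pos 23: ']' matches '['; pop; stack = (empty)
pos 24: push '['; stack = [
pos 25: ']' matches '['; pop; stack = (empty)
pos 26: push '{'; stack = {
pos 27: '}' matches '{'; pop; stack = (empty)
end: stack empty → VALID
Verdict: properly nested → yes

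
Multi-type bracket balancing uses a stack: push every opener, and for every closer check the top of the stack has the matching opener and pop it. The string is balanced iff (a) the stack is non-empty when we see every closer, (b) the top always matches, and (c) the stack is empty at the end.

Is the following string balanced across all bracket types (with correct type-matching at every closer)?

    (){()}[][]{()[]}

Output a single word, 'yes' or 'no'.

pos 0: push '('; stack = (
pos 1: ')' matches '('; pop; stack = (empty)
pos 2: push '{'; stack = {
pos 3: push '('; stack = {(
pos 4: ')' matches '('; pop; stack = {
pos 5: '}' matches '{'; pop; stack = (empty)
pos 6: push '['; stack = [
pos 7: ']' matches '['; pop; stack = (empty)
pos 8: push '['; stack = [
pos 9: ']' matches '['; pop; stack = (empty)
pos 10: push '{'; stack = {
pos 11: push '('; stack = {(
pos 12: ')' matches '('; pop; stack = {
pos 13: push '['; stack = {[
pos 14: ']' matches '['; pop; stack = {
pos 15: '}' matches '{'; pop; stack = (empty)
end: stack empty → VALID
Verdict: properly nested → yes

Answer: yes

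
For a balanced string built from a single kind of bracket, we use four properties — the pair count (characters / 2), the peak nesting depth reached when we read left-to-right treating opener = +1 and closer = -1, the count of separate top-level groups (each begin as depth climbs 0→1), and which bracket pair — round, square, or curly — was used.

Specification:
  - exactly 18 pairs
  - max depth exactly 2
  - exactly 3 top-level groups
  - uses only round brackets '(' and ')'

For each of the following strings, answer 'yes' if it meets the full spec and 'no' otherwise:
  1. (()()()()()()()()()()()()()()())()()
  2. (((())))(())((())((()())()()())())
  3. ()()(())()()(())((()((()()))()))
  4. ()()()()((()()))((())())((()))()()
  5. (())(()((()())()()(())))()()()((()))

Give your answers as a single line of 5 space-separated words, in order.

Answer: yes no no no no

Derivation:
String 1 '(()()()()()()()()()()()()()()())()()': depth seq [1 2 1 2 1 2 1 2 1 2 1 2 1 2 1 2 1 2 1 2 1 2 1 2 1 2 1 2 1 2 1 0 1 0 1 0]
  -> pairs=18 depth=2 groups=3 -> yes
String 2 '(((())))(())((())((()())()()())())': depth seq [1 2 3 4 3 2 1 0 1 2 1 0 1 2 3 2 1 2 3 4 3 4 3 2 3 2 3 2 3 2 1 2 1 0]
  -> pairs=17 depth=4 groups=3 -> no
String 3 '()()(())()()(())((()((()()))()))': depth seq [1 0 1 0 1 2 1 0 1 0 1 0 1 2 1 0 1 2 3 2 3 4 5 4 5 4 3 2 3 2 1 0]
  -> pairs=16 depth=5 groups=7 -> no
String 4 '()()()()((()()))((())())((()))()()': depth seq [1 0 1 0 1 0 1 0 1 2 3 2 3 2 1 0 1 2 3 2 1 2 1 0 1 2 3 2 1 0 1 0 1 0]
  -> pairs=17 depth=3 groups=9 -> no
String 5 '(())(()((()())()()(())))()()()((()))': depth seq [1 2 1 0 1 2 1 2 3 4 3 4 3 2 3 2 3 2 3 4 3 2 1 0 1 0 1 0 1 0 1 2 3 2 1 0]
  -> pairs=18 depth=4 groups=6 -> no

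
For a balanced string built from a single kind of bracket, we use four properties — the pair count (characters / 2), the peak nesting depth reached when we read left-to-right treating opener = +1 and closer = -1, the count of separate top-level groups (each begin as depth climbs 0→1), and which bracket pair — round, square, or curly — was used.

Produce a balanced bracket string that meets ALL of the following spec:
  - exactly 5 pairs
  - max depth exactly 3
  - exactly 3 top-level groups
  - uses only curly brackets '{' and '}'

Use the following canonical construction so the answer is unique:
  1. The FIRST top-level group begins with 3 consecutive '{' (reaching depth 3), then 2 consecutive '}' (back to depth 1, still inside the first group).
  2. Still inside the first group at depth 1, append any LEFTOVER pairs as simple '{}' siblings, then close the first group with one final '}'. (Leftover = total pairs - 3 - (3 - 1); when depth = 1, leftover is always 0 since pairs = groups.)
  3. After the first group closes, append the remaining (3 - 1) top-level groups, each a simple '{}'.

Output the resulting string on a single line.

Spec: pairs=5 depth=3 groups=3
Leftover pairs = 5 - 3 - (3-1) = 0
First group: deep chain of depth 3 + 0 sibling pairs
Remaining 2 groups: simple '{}' each

Answer: {{{}}}{}{}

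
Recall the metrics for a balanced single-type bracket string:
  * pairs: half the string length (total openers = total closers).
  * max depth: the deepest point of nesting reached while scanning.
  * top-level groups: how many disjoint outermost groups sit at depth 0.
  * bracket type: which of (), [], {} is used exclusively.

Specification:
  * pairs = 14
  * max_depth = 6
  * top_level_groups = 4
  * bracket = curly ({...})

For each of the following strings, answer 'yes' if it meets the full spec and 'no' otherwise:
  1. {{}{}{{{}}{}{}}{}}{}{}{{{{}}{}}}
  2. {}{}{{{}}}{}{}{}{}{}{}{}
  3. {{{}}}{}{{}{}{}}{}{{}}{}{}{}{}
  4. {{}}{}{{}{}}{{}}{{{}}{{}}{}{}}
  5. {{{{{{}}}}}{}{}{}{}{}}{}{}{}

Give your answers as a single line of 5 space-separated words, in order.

Answer: no no no no yes

Derivation:
String 1 '{{}{}{{{}}{}{}}{}}{}{}{{{{}}{}}}': depth seq [1 2 1 2 1 2 3 4 3 2 3 2 3 2 1 2 1 0 1 0 1 0 1 2 3 4 3 2 3 2 1 0]
  -> pairs=16 depth=4 groups=4 -> no
String 2 '{}{}{{{}}}{}{}{}{}{}{}{}': depth seq [1 0 1 0 1 2 3 2 1 0 1 0 1 0 1 0 1 0 1 0 1 0 1 0]
  -> pairs=12 depth=3 groups=10 -> no
String 3 '{{{}}}{}{{}{}{}}{}{{}}{}{}{}{}': depth seq [1 2 3 2 1 0 1 0 1 2 1 2 1 2 1 0 1 0 1 2 1 0 1 0 1 0 1 0 1 0]
  -> pairs=15 depth=3 groups=9 -> no
String 4 '{{}}{}{{}{}}{{}}{{{}}{{}}{}{}}': depth seq [1 2 1 0 1 0 1 2 1 2 1 0 1 2 1 0 1 2 3 2 1 2 3 2 1 2 1 2 1 0]
  -> pairs=15 depth=3 groups=5 -> no
String 5 '{{{{{{}}}}}{}{}{}{}{}}{}{}{}': depth seq [1 2 3 4 5 6 5 4 3 2 1 2 1 2 1 2 1 2 1 2 1 0 1 0 1 0 1 0]
  -> pairs=14 depth=6 groups=4 -> yes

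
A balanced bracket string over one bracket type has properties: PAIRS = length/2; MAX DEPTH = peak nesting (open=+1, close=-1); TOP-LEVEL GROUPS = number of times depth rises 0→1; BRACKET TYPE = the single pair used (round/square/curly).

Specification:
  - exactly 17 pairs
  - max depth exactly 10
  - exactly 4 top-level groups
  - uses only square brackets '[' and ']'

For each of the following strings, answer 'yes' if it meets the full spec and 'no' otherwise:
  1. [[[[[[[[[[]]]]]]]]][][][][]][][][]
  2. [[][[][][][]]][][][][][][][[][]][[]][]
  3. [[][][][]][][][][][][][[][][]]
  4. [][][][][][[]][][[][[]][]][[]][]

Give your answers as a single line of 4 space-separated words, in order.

String 1 '[[[[[[[[[[]]]]]]]]][][][][]][][][]': depth seq [1 2 3 4 5 6 7 8 9 10 9 8 7 6 5 4 3 2 1 2 1 2 1 2 1 2 1 0 1 0 1 0 1 0]
  -> pairs=17 depth=10 groups=4 -> yes
String 2 '[[][[][][][]]][][][][][][][[][]][[]][]': depth seq [1 2 1 2 3 2 3 2 3 2 3 2 1 0 1 0 1 0 1 0 1 0 1 0 1 0 1 2 1 2 1 0 1 2 1 0 1 0]
  -> pairs=19 depth=3 groups=10 -> no
String 3 '[[][][][]][][][][][][][[][][]]': depth seq [1 2 1 2 1 2 1 2 1 0 1 0 1 0 1 0 1 0 1 0 1 0 1 2 1 2 1 2 1 0]
  -> pairs=15 depth=2 groups=8 -> no
String 4 '[][][][][][[]][][[][[]][]][[]][]': depth seq [1 0 1 0 1 0 1 0 1 0 1 2 1 0 1 0 1 2 1 2 3 2 1 2 1 0 1 2 1 0 1 0]
  -> pairs=16 depth=3 groups=10 -> no

Answer: yes no no no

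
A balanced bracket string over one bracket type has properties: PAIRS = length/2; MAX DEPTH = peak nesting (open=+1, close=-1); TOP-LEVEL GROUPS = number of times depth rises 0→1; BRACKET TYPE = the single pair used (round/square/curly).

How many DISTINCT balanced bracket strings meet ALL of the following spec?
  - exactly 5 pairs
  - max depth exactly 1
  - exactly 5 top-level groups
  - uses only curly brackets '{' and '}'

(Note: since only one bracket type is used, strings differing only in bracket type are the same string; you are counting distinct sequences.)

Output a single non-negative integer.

Answer: 1

Derivation:
Spec: pairs=5 depth=1 groups=5
Count(depth <= 1) = 1
Count(depth <= 0) = 0
Count(depth == 1) = 1 - 0 = 1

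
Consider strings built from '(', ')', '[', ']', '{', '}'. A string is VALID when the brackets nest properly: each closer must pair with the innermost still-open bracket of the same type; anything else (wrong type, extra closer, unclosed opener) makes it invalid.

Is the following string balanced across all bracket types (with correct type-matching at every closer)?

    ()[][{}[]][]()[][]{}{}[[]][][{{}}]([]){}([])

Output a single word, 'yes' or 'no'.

Answer: yes

Derivation:
pos 0: push '('; stack = (
pos 1: ')' matches '('; pop; stack = (empty)
pos 2: push '['; stack = [
pos 3: ']' matches '['; pop; stack = (empty)
pos 4: push '['; stack = [
pos 5: push '{'; stack = [{
pos 6: '}' matches '{'; pop; stack = [
pos 7: push '['; stack = [[
pos 8: ']' matches '['; pop; stack = [
pos 9: ']' matches '['; pop; stack = (empty)
pos 10: push '['; stack = [
pos 11: ']' matches '['; pop; stack = (empty)
pos 12: push '('; stack = (
pos 13: ')' matches '('; pop; stack = (empty)
pos 14: push '['; stack = [
pos 15: ']' matches '['; pop; stack = (empty)
pos 16: push '['; stack = [
pos 17: ']' matches '['; pop; stack = (empty)
pos 18: push '{'; stack = {
pos 19: '}' matches '{'; pop; stack = (empty)
pos 20: push '{'; stack = {
pos 21: '}' matches '{'; pop; stack = (empty)
pos 22: push '['; stack = [
pos 23: push '['; stack = [[
pos 24: ']' matches '['; pop; stack = [
pos 25: ']' matches '['; pop; stack = (empty)
pos 26: push '['; stack = [
pos 27: ']' matches '['; pop; stack = (empty)
pos 28: push '['; stack = [
pos 29: push '{'; stack = [{
pos 30: push '{'; stack = [{{
pos 31: '}' matches '{'; pop; stack = [{
pos 32: '}' matches '{'; pop; stack = [
pos 33: ']' matches '['; pop; stack = (empty)
pos 34: push '('; stack = (
pos 35: push '['; stack = ([
pos 36: ']' matches '['; pop; stack = (
pos 37: ')' matches '('; pop; stack = (empty)
pos 38: push '{'; stack = {
pos 39: '}' matches '{'; pop; stack = (empty)
pos 40: push '('; stack = (
pos 41: push '['; stack = ([
pos 42: ']' matches '['; pop; stack = (
pos 43: ')' matches '('; pop; stack = (empty)
end: stack empty → VALID
Verdict: properly nested → yes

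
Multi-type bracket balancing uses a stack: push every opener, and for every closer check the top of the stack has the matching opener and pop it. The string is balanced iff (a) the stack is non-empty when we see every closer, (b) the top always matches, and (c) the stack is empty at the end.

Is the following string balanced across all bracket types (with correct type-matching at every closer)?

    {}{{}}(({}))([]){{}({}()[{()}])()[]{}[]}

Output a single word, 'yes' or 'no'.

Answer: yes

Derivation:
pos 0: push '{'; stack = {
pos 1: '}' matches '{'; pop; stack = (empty)
pos 2: push '{'; stack = {
pos 3: push '{'; stack = {{
pos 4: '}' matches '{'; pop; stack = {
pos 5: '}' matches '{'; pop; stack = (empty)
pos 6: push '('; stack = (
pos 7: push '('; stack = ((
pos 8: push '{'; stack = (({
pos 9: '}' matches '{'; pop; stack = ((
pos 10: ')' matches '('; pop; stack = (
pos 11: ')' matches '('; pop; stack = (empty)
pos 12: push '('; stack = (
pos 13: push '['; stack = ([
pos 14: ']' matches '['; pop; stack = (
pos 15: ')' matches '('; pop; stack = (empty)
pos 16: push '{'; stack = {
pos 17: push '{'; stack = {{
pos 18: '}' matches '{'; pop; stack = {
pos 19: push '('; stack = {(
pos 20: push '{'; stack = {({
pos 21: '}' matches '{'; pop; stack = {(
pos 22: push '('; stack = {((
pos 23: ')' matches '('; pop; stack = {(
pos 24: push '['; stack = {([
pos 25: push '{'; stack = {([{
pos 26: push '('; stack = {([{(
pos 27: ')' matches '('; pop; stack = {([{
pos 28: '}' matches '{'; pop; stack = {([
pos 29: ']' matches '['; pop; stack = {(
pos 30: ')' matches '('; pop; stack = {
pos 31: push '('; stack = {(
pos 32: ')' matches '('; pop; stack = {
pos 33: push '['; stack = {[
pos 34: ']' matches '['; pop; stack = {
pos 35: push '{'; stack = {{
pos 36: '}' matches '{'; pop; stack = {
pos 37: push '['; stack = {[
pos 38: ']' matches '['; pop; stack = {
pos 39: '}' matches '{'; pop; stack = (empty)
end: stack empty → VALID
Verdict: properly nested → yes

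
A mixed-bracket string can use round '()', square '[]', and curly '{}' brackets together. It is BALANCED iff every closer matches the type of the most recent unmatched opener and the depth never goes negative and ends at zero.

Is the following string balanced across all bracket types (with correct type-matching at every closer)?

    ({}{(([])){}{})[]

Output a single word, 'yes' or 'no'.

pos 0: push '('; stack = (
pos 1: push '{'; stack = ({
pos 2: '}' matches '{'; pop; stack = (
pos 3: push '{'; stack = ({
pos 4: push '('; stack = ({(
pos 5: push '('; stack = ({((
pos 6: push '['; stack = ({(([
pos 7: ']' matches '['; pop; stack = ({((
pos 8: ')' matches '('; pop; stack = ({(
pos 9: ')' matches '('; pop; stack = ({
pos 10: push '{'; stack = ({{
pos 11: '}' matches '{'; pop; stack = ({
pos 12: push '{'; stack = ({{
pos 13: '}' matches '{'; pop; stack = ({
pos 14: saw closer ')' but top of stack is '{' (expected '}') → INVALID
Verdict: type mismatch at position 14: ')' closes '{' → no

Answer: no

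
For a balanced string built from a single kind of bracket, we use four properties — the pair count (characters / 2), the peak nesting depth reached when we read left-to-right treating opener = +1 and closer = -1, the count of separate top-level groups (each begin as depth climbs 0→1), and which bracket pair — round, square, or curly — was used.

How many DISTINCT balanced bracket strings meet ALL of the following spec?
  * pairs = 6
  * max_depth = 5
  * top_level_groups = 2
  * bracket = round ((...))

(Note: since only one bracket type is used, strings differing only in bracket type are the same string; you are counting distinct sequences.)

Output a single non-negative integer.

Answer: 2

Derivation:
Spec: pairs=6 depth=5 groups=2
Count(depth <= 5) = 42
Count(depth <= 4) = 40
Count(depth == 5) = 42 - 40 = 2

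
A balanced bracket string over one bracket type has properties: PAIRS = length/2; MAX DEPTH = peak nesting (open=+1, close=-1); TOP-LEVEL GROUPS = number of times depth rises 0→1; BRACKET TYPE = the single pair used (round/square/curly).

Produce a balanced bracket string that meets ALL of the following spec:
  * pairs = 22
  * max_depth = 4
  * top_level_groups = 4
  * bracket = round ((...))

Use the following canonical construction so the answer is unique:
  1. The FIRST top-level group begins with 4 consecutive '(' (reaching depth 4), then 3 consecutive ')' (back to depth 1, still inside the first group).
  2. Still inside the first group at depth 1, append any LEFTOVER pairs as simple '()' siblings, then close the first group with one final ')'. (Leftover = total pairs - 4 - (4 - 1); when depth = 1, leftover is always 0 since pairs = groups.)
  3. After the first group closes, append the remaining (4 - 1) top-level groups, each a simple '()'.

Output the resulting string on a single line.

Spec: pairs=22 depth=4 groups=4
Leftover pairs = 22 - 4 - (4-1) = 15
First group: deep chain of depth 4 + 15 sibling pairs
Remaining 3 groups: simple '()' each

Answer: (((()))()()()()()()()()()()()()()()())()()()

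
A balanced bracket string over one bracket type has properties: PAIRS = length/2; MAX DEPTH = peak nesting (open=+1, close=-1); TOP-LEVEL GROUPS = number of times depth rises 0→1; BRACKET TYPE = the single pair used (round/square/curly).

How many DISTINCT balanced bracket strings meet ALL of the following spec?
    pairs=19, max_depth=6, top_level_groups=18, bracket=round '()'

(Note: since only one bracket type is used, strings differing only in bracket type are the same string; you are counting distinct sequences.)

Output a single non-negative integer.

Answer: 0

Derivation:
Spec: pairs=19 depth=6 groups=18
Count(depth <= 6) = 18
Count(depth <= 5) = 18
Count(depth == 6) = 18 - 18 = 0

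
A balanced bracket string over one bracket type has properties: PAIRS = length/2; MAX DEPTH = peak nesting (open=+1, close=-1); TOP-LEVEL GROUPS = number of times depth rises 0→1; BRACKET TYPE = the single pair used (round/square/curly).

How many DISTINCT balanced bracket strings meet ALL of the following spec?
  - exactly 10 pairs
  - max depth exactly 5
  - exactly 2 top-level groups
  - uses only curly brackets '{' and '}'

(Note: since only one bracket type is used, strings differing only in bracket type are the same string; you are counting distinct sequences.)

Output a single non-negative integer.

Answer: 1461

Derivation:
Spec: pairs=10 depth=5 groups=2
Count(depth <= 5) = 4012
Count(depth <= 4) = 2551
Count(depth == 5) = 4012 - 2551 = 1461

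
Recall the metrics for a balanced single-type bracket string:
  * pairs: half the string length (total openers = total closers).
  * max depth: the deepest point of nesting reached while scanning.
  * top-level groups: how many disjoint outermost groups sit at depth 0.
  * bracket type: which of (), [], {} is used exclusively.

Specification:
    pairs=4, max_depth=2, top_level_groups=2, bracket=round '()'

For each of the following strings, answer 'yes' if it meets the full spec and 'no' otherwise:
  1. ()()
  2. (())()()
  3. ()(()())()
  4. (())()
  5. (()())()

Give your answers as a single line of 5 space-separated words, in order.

String 1 '()()': depth seq [1 0 1 0]
  -> pairs=2 depth=1 groups=2 -> no
String 2 '(())()()': depth seq [1 2 1 0 1 0 1 0]
  -> pairs=4 depth=2 groups=3 -> no
String 3 '()(()())()': depth seq [1 0 1 2 1 2 1 0 1 0]
  -> pairs=5 depth=2 groups=3 -> no
String 4 '(())()': depth seq [1 2 1 0 1 0]
  -> pairs=3 depth=2 groups=2 -> no
String 5 '(()())()': depth seq [1 2 1 2 1 0 1 0]
  -> pairs=4 depth=2 groups=2 -> yes

Answer: no no no no yes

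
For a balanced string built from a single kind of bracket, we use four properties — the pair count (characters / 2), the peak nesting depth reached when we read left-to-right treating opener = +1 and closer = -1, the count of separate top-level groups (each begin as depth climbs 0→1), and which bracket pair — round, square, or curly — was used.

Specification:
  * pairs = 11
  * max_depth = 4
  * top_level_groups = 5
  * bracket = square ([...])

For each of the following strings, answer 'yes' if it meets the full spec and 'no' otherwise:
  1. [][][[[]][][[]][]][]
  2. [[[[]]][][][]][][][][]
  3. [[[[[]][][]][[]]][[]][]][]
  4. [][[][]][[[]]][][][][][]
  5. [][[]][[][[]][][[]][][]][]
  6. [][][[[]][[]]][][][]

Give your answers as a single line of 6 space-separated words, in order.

String 1 '[][][[[]][][[]][]][]': depth seq [1 0 1 0 1 2 3 2 1 2 1 2 3 2 1 2 1 0 1 0]
  -> pairs=10 depth=3 groups=4 -> no
String 2 '[[[[]]][][][]][][][][]': depth seq [1 2 3 4 3 2 1 2 1 2 1 2 1 0 1 0 1 0 1 0 1 0]
  -> pairs=11 depth=4 groups=5 -> yes
String 3 '[[[[[]][][]][[]]][[]][]][]': depth seq [1 2 3 4 5 4 3 4 3 4 3 2 3 4 3 2 1 2 3 2 1 2 1 0 1 0]
  -> pairs=13 depth=5 groups=2 -> no
String 4 '[][[][]][[[]]][][][][][]': depth seq [1 0 1 2 1 2 1 0 1 2 3 2 1 0 1 0 1 0 1 0 1 0 1 0]
  -> pairs=12 depth=3 groups=8 -> no
String 5 '[][[]][[][[]][][[]][][]][]': depth seq [1 0 1 2 1 0 1 2 1 2 3 2 1 2 1 2 3 2 1 2 1 2 1 0 1 0]
  -> pairs=13 depth=3 groups=4 -> no
String 6 '[][][[[]][[]]][][][]': depth seq [1 0 1 0 1 2 3 2 1 2 3 2 1 0 1 0 1 0 1 0]
  -> pairs=10 depth=3 groups=6 -> no

Answer: no yes no no no no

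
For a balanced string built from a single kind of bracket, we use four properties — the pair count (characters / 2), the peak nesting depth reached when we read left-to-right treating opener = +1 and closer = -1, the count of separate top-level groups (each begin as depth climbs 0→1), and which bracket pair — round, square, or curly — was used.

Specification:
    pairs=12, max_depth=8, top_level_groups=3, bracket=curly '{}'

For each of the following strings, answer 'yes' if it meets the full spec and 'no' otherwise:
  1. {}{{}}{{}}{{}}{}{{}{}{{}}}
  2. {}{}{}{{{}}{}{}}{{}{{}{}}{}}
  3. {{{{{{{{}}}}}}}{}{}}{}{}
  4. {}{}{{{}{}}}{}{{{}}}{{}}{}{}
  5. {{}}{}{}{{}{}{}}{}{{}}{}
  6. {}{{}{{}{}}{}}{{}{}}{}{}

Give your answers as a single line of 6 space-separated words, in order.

String 1 '{}{{}}{{}}{{}}{}{{}{}{{}}}': depth seq [1 0 1 2 1 0 1 2 1 0 1 2 1 0 1 0 1 2 1 2 1 2 3 2 1 0]
  -> pairs=13 depth=3 groups=6 -> no
String 2 '{}{}{}{{{}}{}{}}{{}{{}{}}{}}': depth seq [1 0 1 0 1 0 1 2 3 2 1 2 1 2 1 0 1 2 1 2 3 2 3 2 1 2 1 0]
  -> pairs=14 depth=3 groups=5 -> no
String 3 '{{{{{{{{}}}}}}}{}{}}{}{}': depth seq [1 2 3 4 5 6 7 8 7 6 5 4 3 2 1 2 1 2 1 0 1 0 1 0]
  -> pairs=12 depth=8 groups=3 -> yes
String 4 '{}{}{{{}{}}}{}{{{}}}{{}}{}{}': depth seq [1 0 1 0 1 2 3 2 3 2 1 0 1 0 1 2 3 2 1 0 1 2 1 0 1 0 1 0]
  -> pairs=14 depth=3 groups=8 -> no
String 5 '{{}}{}{}{{}{}{}}{}{{}}{}': depth seq [1 2 1 0 1 0 1 0 1 2 1 2 1 2 1 0 1 0 1 2 1 0 1 0]
  -> pairs=12 depth=2 groups=7 -> no
String 6 '{}{{}{{}{}}{}}{{}{}}{}{}': depth seq [1 0 1 2 1 2 3 2 3 2 1 2 1 0 1 2 1 2 1 0 1 0 1 0]
  -> pairs=12 depth=3 groups=5 -> no

Answer: no no yes no no no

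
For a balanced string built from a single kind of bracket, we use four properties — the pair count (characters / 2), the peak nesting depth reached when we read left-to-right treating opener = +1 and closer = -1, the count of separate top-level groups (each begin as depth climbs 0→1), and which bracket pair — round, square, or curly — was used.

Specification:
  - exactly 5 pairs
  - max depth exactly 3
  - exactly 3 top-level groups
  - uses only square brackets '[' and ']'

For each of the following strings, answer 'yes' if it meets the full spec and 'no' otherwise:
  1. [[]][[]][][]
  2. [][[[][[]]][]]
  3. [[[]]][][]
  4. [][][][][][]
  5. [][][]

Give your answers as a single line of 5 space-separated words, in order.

String 1 '[[]][[]][][]': depth seq [1 2 1 0 1 2 1 0 1 0 1 0]
  -> pairs=6 depth=2 groups=4 -> no
String 2 '[][[[][[]]][]]': depth seq [1 0 1 2 3 2 3 4 3 2 1 2 1 0]
  -> pairs=7 depth=4 groups=2 -> no
String 3 '[[[]]][][]': depth seq [1 2 3 2 1 0 1 0 1 0]
  -> pairs=5 depth=3 groups=3 -> yes
String 4 '[][][][][][]': depth seq [1 0 1 0 1 0 1 0 1 0 1 0]
  -> pairs=6 depth=1 groups=6 -> no
String 5 '[][][]': depth seq [1 0 1 0 1 0]
  -> pairs=3 depth=1 groups=3 -> no

Answer: no no yes no no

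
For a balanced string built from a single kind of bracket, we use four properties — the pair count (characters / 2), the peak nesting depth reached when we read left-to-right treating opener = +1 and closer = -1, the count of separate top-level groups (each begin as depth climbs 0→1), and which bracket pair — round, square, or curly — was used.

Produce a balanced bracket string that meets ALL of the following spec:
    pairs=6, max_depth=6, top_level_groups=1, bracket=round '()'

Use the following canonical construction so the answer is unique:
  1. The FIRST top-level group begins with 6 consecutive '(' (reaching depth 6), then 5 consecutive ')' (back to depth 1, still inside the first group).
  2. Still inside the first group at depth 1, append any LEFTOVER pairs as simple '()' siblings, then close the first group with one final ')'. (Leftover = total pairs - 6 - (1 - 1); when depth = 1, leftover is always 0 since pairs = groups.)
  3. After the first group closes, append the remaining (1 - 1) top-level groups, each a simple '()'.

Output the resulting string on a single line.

Answer: (((((())))))

Derivation:
Spec: pairs=6 depth=6 groups=1
Leftover pairs = 6 - 6 - (1-1) = 0
First group: deep chain of depth 6 + 0 sibling pairs
Remaining 0 groups: simple '()' each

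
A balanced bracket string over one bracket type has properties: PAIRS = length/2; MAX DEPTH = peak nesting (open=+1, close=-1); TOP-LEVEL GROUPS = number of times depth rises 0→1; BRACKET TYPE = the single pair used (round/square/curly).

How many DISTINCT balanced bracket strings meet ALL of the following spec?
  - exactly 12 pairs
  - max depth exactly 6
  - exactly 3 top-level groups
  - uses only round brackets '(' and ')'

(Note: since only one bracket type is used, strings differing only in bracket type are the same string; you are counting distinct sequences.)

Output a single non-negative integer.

Spec: pairs=12 depth=6 groups=3
Count(depth <= 6) = 39650
Count(depth <= 5) = 33725
Count(depth == 6) = 39650 - 33725 = 5925

Answer: 5925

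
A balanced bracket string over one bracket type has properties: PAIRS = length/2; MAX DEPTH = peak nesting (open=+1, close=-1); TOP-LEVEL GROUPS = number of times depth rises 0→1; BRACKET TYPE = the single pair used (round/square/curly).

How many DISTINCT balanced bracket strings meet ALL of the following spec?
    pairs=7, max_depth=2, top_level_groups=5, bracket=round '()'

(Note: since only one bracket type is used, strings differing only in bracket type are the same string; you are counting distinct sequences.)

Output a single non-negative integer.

Spec: pairs=7 depth=2 groups=5
Count(depth <= 2) = 15
Count(depth <= 1) = 0
Count(depth == 2) = 15 - 0 = 15

Answer: 15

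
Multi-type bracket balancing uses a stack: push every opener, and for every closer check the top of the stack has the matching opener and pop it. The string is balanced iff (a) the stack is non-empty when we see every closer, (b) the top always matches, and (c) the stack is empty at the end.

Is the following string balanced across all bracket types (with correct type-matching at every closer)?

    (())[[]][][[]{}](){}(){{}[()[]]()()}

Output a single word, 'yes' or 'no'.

pos 0: push '('; stack = (
pos 1: push '('; stack = ((
pos 2: ')' matches '('; pop; stack = (
pos 3: ')' matches '('; pop; stack = (empty)
pos 4: push '['; stack = [
pos 5: push '['; stack = [[
pos 6: ']' matches '['; pop; stack = [
pos 7: ']' matches '['; pop; stack = (empty)
pos 8: push '['; stack = [
pos 9: ']' matches '['; pop; stack = (empty)
pos 10: push '['; stack = [
pos 11: push '['; stack = [[
pos 12: ']' matches '['; pop; stack = [
pos 13: push '{'; stack = [{
pos 14: '}' matches '{'; pop; stack = [
pos 15: ']' matches '['; pop; stack = (empty)
pos 16: push '('; stack = (
pos 17: ')' matches '('; pop; stack = (empty)
pos 18: push '{'; stack = {
pos 19: '}' matches '{'; pop; stack = (empty)
pos 20: push '('; stack = (
pos 21: ')' matches '('; pop; stack = (empty)
pos 22: push '{'; stack = {
pos 23: push '{'; stack = {{
pos 24: '}' matches '{'; pop; stack = {
pos 25: push '['; stack = {[
pos 26: push '('; stack = {[(
pos 27: ')' matches '('; pop; stack = {[
pos 28: push '['; stack = {[[
pos 29: ']' matches '['; pop; stack = {[
pos 30: ']' matches '['; pop; stack = {
pos 31: push '('; stack = {(
pos 32: ')' matches '('; pop; stack = {
pos 33: push '('; stack = {(
pos 34: ')' matches '('; pop; stack = {
pos 35: '}' matches '{'; pop; stack = (empty)
end: stack empty → VALID
Verdict: properly nested → yes

Answer: yes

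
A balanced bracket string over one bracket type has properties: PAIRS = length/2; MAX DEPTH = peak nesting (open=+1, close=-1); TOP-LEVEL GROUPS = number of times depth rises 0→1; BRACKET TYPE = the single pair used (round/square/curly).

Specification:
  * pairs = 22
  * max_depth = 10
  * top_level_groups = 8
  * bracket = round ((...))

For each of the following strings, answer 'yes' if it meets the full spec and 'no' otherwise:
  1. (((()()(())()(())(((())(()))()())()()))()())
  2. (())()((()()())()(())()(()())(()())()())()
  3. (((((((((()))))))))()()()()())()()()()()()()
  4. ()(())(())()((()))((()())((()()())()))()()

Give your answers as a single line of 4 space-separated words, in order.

String 1 '(((()()(())()(())(((())(()))()())()()))()())': depth seq [1 2 3 4 3 4 3 4 5 4 3 4 3 4 5 4 3 4 5 6 7 6 5 6 7 6 5 4 5 4 5 4 3 4 3 4 3 2 1 2 1 2 1 0]
  -> pairs=22 depth=7 groups=1 -> no
String 2 '(())()((()()())()(())()(()())(()())()())()': depth seq [1 2 1 0 1 0 1 2 3 2 3 2 3 2 1 2 1 2 3 2 1 2 1 2 3 2 3 2 1 2 3 2 3 2 1 2 1 2 1 0 1 0]
  -> pairs=21 depth=3 groups=4 -> no
String 3 '(((((((((()))))))))()()()()())()()()()()()()': depth seq [1 2 3 4 5 6 7 8 9 10 9 8 7 6 5 4 3 2 1 2 1 2 1 2 1 2 1 2 1 0 1 0 1 0 1 0 1 0 1 0 1 0 1 0]
  -> pairs=22 depth=10 groups=8 -> yes
String 4 '()(())(())()((()))((()())((()()())()))()()': depth seq [1 0 1 2 1 0 1 2 1 0 1 0 1 2 3 2 1 0 1 2 3 2 3 2 1 2 3 4 3 4 3 4 3 2 3 2 1 0 1 0 1 0]
  -> pairs=21 depth=4 groups=8 -> no

Answer: no no yes no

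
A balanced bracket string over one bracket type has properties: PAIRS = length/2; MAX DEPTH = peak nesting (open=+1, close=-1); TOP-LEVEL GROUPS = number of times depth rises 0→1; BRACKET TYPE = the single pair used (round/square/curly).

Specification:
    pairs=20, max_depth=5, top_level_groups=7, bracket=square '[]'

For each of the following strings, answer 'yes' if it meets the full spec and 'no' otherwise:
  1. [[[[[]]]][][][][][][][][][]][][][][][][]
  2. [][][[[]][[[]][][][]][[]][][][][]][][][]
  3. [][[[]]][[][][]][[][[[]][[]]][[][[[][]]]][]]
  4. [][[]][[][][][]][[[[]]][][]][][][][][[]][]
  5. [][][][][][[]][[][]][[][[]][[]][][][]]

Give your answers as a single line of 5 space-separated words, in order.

Answer: yes no no no no

Derivation:
String 1 '[[[[[]]]][][][][][][][][][]][][][][][][]': depth seq [1 2 3 4 5 4 3 2 1 2 1 2 1 2 1 2 1 2 1 2 1 2 1 2 1 2 1 0 1 0 1 0 1 0 1 0 1 0 1 0]
  -> pairs=20 depth=5 groups=7 -> yes
String 2 '[][][[[]][[[]][][][]][[]][][][][]][][][]': depth seq [1 0 1 0 1 2 3 2 1 2 3 4 3 2 3 2 3 2 3 2 1 2 3 2 1 2 1 2 1 2 1 2 1 0 1 0 1 0 1 0]
  -> pairs=20 depth=4 groups=6 -> no
String 3 '[][[[]]][[][][]][[][[[]][[]]][[][[[][]]]][]]': depth seq [1 0 1 2 3 2 1 0 1 2 1 2 1 2 1 0 1 2 1 2 3 4 3 2 3 4 3 2 1 2 3 2 3 4 5 4 5 4 3 2 1 2 1 0]
  -> pairs=22 depth=5 groups=4 -> no
String 4 '[][[]][[][][][]][[[[]]][][]][][][][][[]][]': depth seq [1 0 1 2 1 0 1 2 1 2 1 2 1 2 1 0 1 2 3 4 3 2 1 2 1 2 1 0 1 0 1 0 1 0 1 0 1 2 1 0 1 0]
  -> pairs=21 depth=4 groups=10 -> no
String 5 '[][][][][][[]][[][]][[][[]][[]][][][]]': depth seq [1 0 1 0 1 0 1 0 1 0 1 2 1 0 1 2 1 2 1 0 1 2 1 2 3 2 1 2 3 2 1 2 1 2 1 2 1 0]
  -> pairs=19 depth=3 groups=8 -> no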